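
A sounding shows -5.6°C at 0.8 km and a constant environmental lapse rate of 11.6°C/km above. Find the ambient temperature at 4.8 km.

800 → 4800 m (environmental, 11.6°C/km): ΔT = -11.6 × 4 = -46.4°C → T = -52°C

-52°C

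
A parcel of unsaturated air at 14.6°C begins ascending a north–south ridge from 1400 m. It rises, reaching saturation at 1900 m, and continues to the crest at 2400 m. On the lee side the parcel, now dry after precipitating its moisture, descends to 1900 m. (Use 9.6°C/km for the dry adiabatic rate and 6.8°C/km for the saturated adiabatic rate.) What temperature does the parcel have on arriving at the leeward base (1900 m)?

11.2°C

Dry to 1900 m: -9.6 × 0.5 km = -4.8°C, so T = 9.8°C.
Saturated to 2400 m: -6.8 × 0.5 km = -3.4°C, so T = 6.4°C.
Dry descent to 1900 m: +9.6 × 0.5 km = +4.8°C, so T = 11.2°C.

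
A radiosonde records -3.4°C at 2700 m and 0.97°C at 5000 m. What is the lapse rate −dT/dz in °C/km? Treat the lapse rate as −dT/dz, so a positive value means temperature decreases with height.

Γ = −ΔT/Δz = (-3.4 − 0.97) / (5000 − 2700) m
  = -4.37°C / 2.3 km = -1.9°C/km

-1.9°C/km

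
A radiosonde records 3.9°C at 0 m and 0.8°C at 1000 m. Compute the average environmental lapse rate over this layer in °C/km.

3.1°C/km

Γ = −ΔT/Δz = (3.9 − 0.8) / (1000 − 0) m
  = 3.1°C / 1 km = 3.1°C/km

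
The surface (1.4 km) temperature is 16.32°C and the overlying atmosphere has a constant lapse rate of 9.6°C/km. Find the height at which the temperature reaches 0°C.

Height above start = (16.32 − 0) / 9.6 = 1.7 km
Altitude = 1400 m + 1700 m = 3100 m

3.1 km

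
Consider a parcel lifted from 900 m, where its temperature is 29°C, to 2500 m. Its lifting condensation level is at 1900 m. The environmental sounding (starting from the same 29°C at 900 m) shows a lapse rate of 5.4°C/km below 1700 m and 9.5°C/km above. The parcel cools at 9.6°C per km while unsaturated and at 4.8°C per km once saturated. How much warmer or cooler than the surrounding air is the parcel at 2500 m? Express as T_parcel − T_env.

Parcel:
  900 → 1900 m (dry, 9.6°C/km): ΔT = -9.6 × 1 = -9.6°C → T = 19.4°C
  1900 → 2500 m (saturated, 4.8°C/km): ΔT = -4.8 × 0.6 = -2.88°C → T = 16.52°C
Environment:
  900 → 1700 m (environment, lower layer, 5.4°C/km): ΔT = -5.4 × 0.8 = -4.32°C → T = 24.68°C
  1700 → 2500 m (environment, upper layer, 9.5°C/km): ΔT = -9.5 × 0.8 = -7.6°C → T = 17.08°C
T_parcel − T_env = 16.52 − 17.08 = -0.56°C

-0.56°C (parcel cooler than environment)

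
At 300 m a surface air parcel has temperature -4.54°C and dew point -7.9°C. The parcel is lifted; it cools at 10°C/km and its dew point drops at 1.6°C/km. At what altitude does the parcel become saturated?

700 m

T and T_d converge at 10 − 1.6 = 8.4°C per km
Height above start = (-4.54 − (-7.9)) / 8.4 = 0.4 km
LCL altitude = 300 m + 400 m = 700 m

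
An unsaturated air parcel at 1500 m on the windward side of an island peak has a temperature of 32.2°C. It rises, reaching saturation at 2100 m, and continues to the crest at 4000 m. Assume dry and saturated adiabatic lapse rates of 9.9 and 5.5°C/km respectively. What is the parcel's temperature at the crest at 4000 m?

1500 → 2100 m (dry, 9.9°C/km): ΔT = -9.9 × 0.6 = -5.94°C → T = 26.26°C
2100 → 4000 m (saturated, 5.5°C/km): ΔT = -5.5 × 1.9 = -10.45°C → T = 15.81°C

15.81°C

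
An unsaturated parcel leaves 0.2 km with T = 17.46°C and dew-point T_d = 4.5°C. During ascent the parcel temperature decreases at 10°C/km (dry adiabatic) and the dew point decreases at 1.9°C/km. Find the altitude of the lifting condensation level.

1.8 km

T and T_d converge at 10 − 1.9 = 8.1°C per km
Height above start = (17.46 − 4.5) / 8.1 = 1.6 km
LCL altitude = 200 m + 1600 m = 1800 m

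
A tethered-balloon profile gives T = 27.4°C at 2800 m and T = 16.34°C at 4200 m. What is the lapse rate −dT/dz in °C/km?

Γ = −ΔT/Δz = (27.4 − 16.34) / (4200 − 2800) m
  = 11.06°C / 1.4 km = 7.9°C/km

7.9°C/km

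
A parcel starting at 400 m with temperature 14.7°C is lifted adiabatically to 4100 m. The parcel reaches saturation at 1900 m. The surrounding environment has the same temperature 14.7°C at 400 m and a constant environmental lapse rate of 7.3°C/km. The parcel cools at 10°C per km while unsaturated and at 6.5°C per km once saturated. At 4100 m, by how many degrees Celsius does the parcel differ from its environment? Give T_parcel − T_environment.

Parcel:
  Dry to 1900 m: -10 × 1.5 km = -15°C, so T = -0.3°C.
  Saturated to 4100 m: -6.5 × 2.2 km = -14.3°C, so T = -14.6°C.
Environment:
  Environment to 4100 m: -7.3 × 3.7 km = -27.01°C, so T = -12.31°C.
T_parcel − T_env = -14.6 − (-12.31) = -2.29°C

-2.29°C (parcel cooler than environment)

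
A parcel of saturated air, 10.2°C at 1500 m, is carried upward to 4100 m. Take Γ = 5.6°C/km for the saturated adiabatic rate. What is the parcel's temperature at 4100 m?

-4.36°C

Saturated adiabatic to 4100 m: -5.6 × 2.6 km = -14.56°C, so T = -4.36°C.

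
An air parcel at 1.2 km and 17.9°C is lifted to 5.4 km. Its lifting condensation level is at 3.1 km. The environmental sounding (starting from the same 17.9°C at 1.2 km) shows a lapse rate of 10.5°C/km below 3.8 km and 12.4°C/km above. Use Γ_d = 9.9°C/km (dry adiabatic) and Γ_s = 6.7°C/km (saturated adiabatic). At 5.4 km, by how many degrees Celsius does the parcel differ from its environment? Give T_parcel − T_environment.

Parcel:
  From 1200 m to 3100 m (dry): cools by 9.9 × 1.9 = 18.81°C, giving -0.91°C.
  From 3100 m to 5400 m (saturated): cools by 6.7 × 2.3 = 15.41°C, giving -16.32°C.
Environment:
  From 1200 m to 3800 m (environment, lower layer): cools by 10.5 × 2.6 = 27.3°C, giving -9.4°C.
  From 3800 m to 5400 m (environment, upper layer): cools by 12.4 × 1.6 = 19.84°C, giving -29.24°C.
T_parcel − T_env = -16.32 − (-29.24) = +12.92°C

+12.92°C (parcel warmer than environment)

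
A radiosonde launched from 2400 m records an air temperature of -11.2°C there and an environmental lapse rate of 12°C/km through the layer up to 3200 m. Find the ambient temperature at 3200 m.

-20.8°C

2400 → 3200 m (environmental, 12°C/km): ΔT = -12 × 0.8 = -9.6°C → T = -20.8°C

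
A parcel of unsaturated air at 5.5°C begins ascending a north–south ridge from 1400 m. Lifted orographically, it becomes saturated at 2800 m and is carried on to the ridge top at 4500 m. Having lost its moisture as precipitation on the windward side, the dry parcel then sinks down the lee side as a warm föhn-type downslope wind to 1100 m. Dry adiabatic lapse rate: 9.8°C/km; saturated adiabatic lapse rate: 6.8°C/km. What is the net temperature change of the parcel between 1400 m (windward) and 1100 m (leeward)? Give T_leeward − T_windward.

1400 → 2800 m (dry, 9.8°C/km): ΔT = -9.8 × 1.4 = -13.72°C → T = -8.22°C
2800 → 4500 m (saturated, 6.8°C/km): ΔT = -6.8 × 1.7 = -11.56°C → T = -19.78°C
4500 → 1100 m (dry descent, 9.8°C/km): ΔT = +9.8 × 3.4 = +33.32°C → T = 13.54°C
Net change vs windward start: 13.54 − 5.5 = +8.04°C

+8.04°C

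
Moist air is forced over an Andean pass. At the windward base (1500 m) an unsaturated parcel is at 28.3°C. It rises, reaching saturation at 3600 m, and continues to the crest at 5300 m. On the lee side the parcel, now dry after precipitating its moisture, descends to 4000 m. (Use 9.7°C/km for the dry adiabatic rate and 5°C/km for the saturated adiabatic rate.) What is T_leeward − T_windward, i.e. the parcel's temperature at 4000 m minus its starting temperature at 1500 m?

From 1500 m to 3600 m (dry): cools by 9.7 × 2.1 = 20.37°C, giving 7.93°C.
From 3600 m to 5300 m (saturated): cools by 5 × 1.7 = 8.5°C, giving -0.57°C.
From 5300 m to 4000 m (dry descent): warms by 9.7 × 1.3 = 12.61°C, giving 12.04°C.
Net change vs windward start: 12.04 − 28.3 = -16.26°C

-16.26°C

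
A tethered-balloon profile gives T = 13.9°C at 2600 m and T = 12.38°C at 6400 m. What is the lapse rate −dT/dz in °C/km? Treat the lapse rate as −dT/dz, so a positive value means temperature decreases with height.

0.4°C/km

Γ = −ΔT/Δz = (13.9 − 12.38) / (6400 − 2600) m
  = 1.52°C / 3.8 km = 0.4°C/km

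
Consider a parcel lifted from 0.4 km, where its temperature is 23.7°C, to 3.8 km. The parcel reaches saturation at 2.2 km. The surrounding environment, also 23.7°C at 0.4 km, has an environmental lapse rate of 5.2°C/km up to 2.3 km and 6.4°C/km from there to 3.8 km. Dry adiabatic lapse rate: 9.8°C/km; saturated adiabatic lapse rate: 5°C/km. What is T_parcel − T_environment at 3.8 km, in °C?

-6.16°C (parcel cooler than environment)

Parcel:
  From 400 m to 2200 m (dry): cools by 9.8 × 1.8 = 17.64°C, giving 6.06°C.
  From 2200 m to 3800 m (saturated): cools by 5 × 1.6 = 8°C, giving -1.94°C.
Environment:
  From 400 m to 2300 m (environment, lower layer): cools by 5.2 × 1.9 = 9.88°C, giving 13.82°C.
  From 2300 m to 3800 m (environment, upper layer): cools by 6.4 × 1.5 = 9.6°C, giving 4.22°C.
T_parcel − T_env = -1.94 − 4.22 = -6.16°C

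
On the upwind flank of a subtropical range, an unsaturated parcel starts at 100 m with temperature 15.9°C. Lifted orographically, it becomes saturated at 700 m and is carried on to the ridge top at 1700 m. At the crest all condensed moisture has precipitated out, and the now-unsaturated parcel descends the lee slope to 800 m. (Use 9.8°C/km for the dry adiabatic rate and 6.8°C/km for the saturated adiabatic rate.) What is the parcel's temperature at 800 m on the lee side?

100 → 700 m (dry, 9.8°C/km): ΔT = -9.8 × 0.6 = -5.88°C → T = 10.02°C
700 → 1700 m (saturated, 6.8°C/km): ΔT = -6.8 × 1 = -6.8°C → T = 3.22°C
1700 → 800 m (dry descent, 9.8°C/km): ΔT = +9.8 × 0.9 = +8.82°C → T = 12.04°C

12.04°C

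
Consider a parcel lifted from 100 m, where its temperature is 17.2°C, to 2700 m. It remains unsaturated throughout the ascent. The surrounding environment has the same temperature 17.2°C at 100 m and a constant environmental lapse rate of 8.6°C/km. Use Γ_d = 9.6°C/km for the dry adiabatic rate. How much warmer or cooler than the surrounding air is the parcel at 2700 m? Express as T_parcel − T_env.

-2.6°C (parcel cooler than environment)

Parcel:
  From 100 m to 2700 m (dry): cools by 9.6 × 2.6 = 24.96°C, giving -7.76°C.
Environment:
  From 100 m to 2700 m (environment): cools by 8.6 × 2.6 = 22.36°C, giving -5.16°C.
T_parcel − T_env = -7.76 − (-5.16) = -2.6°C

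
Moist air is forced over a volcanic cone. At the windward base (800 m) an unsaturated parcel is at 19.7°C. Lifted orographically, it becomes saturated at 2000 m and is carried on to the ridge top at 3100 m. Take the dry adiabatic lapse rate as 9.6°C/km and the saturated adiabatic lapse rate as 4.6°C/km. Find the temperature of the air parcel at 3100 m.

From 800 m to 2000 m (dry): cools by 9.6 × 1.2 = 11.52°C, giving 8.18°C.
From 2000 m to 3100 m (saturated): cools by 4.6 × 1.1 = 5.06°C, giving 3.12°C.

3.12°C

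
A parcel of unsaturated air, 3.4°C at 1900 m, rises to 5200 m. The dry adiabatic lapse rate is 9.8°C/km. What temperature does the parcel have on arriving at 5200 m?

Dry adiabatic to 5200 m: -9.8 × 3.3 km = -32.34°C, so T = -28.94°C.

-28.94°C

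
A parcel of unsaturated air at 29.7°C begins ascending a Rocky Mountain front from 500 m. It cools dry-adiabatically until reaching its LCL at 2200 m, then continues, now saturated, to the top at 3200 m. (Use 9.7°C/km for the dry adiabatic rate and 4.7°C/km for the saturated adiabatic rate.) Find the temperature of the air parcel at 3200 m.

8.51°C

500 → 2200 m (dry, 9.7°C/km): ΔT = -9.7 × 1.7 = -16.49°C → T = 13.21°C
2200 → 3200 m (saturated, 4.7°C/km): ΔT = -4.7 × 1 = -4.7°C → T = 8.51°C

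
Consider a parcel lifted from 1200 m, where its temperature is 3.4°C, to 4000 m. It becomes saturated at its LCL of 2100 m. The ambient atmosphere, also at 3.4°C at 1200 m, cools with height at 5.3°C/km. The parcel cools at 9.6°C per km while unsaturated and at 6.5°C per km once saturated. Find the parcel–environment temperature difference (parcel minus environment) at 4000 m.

-6.15°C (parcel cooler than environment)

Parcel:
  1200–2100 m, dry: Δz = 0.9 km ⇒ ΔT = -8.64°C; T = -5.24°C
  2100–4000 m, saturated: Δz = 1.9 km ⇒ ΔT = -12.35°C; T = -17.59°C
Environment:
  1200–4000 m, environment: Δz = 2.8 km ⇒ ΔT = -14.84°C; T = -11.44°C
T_parcel − T_env = -17.59 − (-11.44) = -6.15°C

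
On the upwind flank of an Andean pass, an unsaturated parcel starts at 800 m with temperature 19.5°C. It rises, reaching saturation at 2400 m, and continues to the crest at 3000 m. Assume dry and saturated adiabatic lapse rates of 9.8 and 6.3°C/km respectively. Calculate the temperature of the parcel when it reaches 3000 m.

0.04°C

800 → 2400 m (dry, 9.8°C/km): ΔT = -9.8 × 1.6 = -15.68°C → T = 3.82°C
2400 → 3000 m (saturated, 6.3°C/km): ΔT = -6.3 × 0.6 = -3.78°C → T = 0.04°C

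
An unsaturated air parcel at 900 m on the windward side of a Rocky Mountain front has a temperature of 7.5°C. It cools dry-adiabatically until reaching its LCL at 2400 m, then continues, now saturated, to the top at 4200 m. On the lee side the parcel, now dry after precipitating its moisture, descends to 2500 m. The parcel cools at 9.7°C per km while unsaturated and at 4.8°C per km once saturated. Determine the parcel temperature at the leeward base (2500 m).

900 → 2400 m (dry, 9.7°C/km): ΔT = -9.7 × 1.5 = -14.55°C → T = -7.05°C
2400 → 4200 m (saturated, 4.8°C/km): ΔT = -4.8 × 1.8 = -8.64°C → T = -15.69°C
4200 → 2500 m (dry descent, 9.7°C/km): ΔT = +9.7 × 1.7 = +16.49°C → T = 0.8°C

0.8°C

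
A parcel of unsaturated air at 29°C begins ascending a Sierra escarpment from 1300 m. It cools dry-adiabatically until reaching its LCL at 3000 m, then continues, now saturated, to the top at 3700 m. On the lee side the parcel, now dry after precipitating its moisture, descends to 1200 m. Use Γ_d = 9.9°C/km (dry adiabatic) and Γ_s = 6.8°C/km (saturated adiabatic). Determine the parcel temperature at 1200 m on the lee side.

32.16°C

1300–3000 m, dry: Δz = 1.7 km ⇒ ΔT = -16.83°C; T = 12.17°C
3000–3700 m, saturated: Δz = 0.7 km ⇒ ΔT = -4.76°C; T = 7.41°C
3700–1200 m, dry descent: Δz = 2.5 km ⇒ ΔT = +24.75°C; T = 32.16°C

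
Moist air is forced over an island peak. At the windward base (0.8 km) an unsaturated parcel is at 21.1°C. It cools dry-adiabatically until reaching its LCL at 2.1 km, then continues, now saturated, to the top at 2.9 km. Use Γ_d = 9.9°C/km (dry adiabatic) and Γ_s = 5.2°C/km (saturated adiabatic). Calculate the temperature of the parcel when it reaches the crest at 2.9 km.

Dry to 2100 m: -9.9 × 1.3 km = -12.87°C, so T = 8.23°C.
Saturated to 2900 m: -5.2 × 0.8 km = -4.16°C, so T = 4.07°C.

4.07°C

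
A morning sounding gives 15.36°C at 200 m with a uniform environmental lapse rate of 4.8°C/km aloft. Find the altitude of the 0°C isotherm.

Height above start = (15.36 − 0) / 4.8 = 3.2 km
Altitude = 200 m + 3200 m = 3400 m

3400 m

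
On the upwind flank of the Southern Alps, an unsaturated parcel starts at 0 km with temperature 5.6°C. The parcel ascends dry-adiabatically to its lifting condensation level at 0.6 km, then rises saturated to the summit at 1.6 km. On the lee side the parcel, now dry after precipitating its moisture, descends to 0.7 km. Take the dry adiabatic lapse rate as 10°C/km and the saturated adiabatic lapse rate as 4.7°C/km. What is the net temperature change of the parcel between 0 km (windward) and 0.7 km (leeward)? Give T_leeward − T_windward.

0 → 600 m (dry, 10°C/km): ΔT = -10 × 0.6 = -6°C → T = -0.4°C
600 → 1600 m (saturated, 4.7°C/km): ΔT = -4.7 × 1 = -4.7°C → T = -5.1°C
1600 → 700 m (dry descent, 10°C/km): ΔT = +10 × 0.9 = +9°C → T = 3.9°C
Net change vs windward start: 3.9 − 5.6 = -1.7°C

-1.7°C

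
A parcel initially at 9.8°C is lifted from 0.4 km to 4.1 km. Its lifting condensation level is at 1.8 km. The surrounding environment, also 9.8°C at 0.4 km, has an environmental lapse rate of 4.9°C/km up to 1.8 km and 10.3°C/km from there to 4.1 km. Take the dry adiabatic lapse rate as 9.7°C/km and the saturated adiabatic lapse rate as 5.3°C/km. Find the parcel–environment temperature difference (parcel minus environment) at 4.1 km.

+4.78°C (parcel warmer than environment)

Parcel:
  400–1800 m, dry: Δz = 1.4 km ⇒ ΔT = -13.58°C; T = -3.78°C
  1800–4100 m, saturated: Δz = 2.3 km ⇒ ΔT = -12.19°C; T = -15.97°C
Environment:
  400–1800 m, environment, lower layer: Δz = 1.4 km ⇒ ΔT = -6.86°C; T = 2.94°C
  1800–4100 m, environment, upper layer: Δz = 2.3 km ⇒ ΔT = -23.69°C; T = -20.75°C
T_parcel − T_env = -15.97 − (-20.75) = +4.78°C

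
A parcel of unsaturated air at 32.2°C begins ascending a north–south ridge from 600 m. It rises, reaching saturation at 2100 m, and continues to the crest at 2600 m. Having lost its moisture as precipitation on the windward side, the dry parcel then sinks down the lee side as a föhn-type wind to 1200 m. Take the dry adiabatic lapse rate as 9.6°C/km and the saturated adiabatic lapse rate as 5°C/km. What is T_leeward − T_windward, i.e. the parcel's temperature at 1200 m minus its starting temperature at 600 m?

-3.46°C

600 → 2100 m (dry, 9.6°C/km): ΔT = -9.6 × 1.5 = -14.4°C → T = 17.8°C
2100 → 2600 m (saturated, 5°C/km): ΔT = -5 × 0.5 = -2.5°C → T = 15.3°C
2600 → 1200 m (dry descent, 9.6°C/km): ΔT = +9.6 × 1.4 = +13.44°C → T = 28.74°C
Net change vs windward start: 28.74 − 32.2 = -3.46°C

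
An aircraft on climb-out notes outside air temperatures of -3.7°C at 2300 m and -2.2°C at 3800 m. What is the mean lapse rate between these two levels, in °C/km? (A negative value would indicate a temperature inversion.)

-1°C/km

Γ = −ΔT/Δz = (-3.7 − (-2.2)) / (3800 − 2300) m
  = -1.5°C / 1.5 km = -1°C/km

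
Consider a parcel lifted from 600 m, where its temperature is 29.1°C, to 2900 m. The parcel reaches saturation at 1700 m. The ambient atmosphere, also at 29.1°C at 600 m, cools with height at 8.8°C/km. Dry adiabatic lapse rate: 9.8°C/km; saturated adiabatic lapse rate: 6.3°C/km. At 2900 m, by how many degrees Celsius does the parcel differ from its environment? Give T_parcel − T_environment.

+1.9°C (parcel warmer than environment)

Parcel:
  600–1700 m, dry: Δz = 1.1 km ⇒ ΔT = -10.78°C; T = 18.32°C
  1700–2900 m, saturated: Δz = 1.2 km ⇒ ΔT = -7.56°C; T = 10.76°C
Environment:
  600–2900 m, environment: Δz = 2.3 km ⇒ ΔT = -20.24°C; T = 8.86°C
T_parcel − T_env = 10.76 − 8.86 = +1.9°C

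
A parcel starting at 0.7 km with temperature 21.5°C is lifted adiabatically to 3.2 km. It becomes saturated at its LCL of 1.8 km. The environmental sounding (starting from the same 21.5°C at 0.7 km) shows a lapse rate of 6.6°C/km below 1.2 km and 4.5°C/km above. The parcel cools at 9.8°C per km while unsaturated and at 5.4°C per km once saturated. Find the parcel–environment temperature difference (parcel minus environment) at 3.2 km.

Parcel:
  From 700 m to 1800 m (dry): cools by 9.8 × 1.1 = 10.78°C, giving 10.72°C.
  From 1800 m to 3200 m (saturated): cools by 5.4 × 1.4 = 7.56°C, giving 3.16°C.
Environment:
  From 700 m to 1200 m (environment, lower layer): cools by 6.6 × 0.5 = 3.3°C, giving 18.2°C.
  From 1200 m to 3200 m (environment, upper layer): cools by 4.5 × 2 = 9°C, giving 9.2°C.
T_parcel − T_env = 3.16 − 9.2 = -6.04°C

-6.04°C (parcel cooler than environment)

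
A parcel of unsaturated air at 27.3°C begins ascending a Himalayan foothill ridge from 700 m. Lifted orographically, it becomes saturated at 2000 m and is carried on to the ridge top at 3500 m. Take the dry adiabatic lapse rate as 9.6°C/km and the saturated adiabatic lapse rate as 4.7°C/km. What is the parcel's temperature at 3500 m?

700 → 2000 m (dry, 9.6°C/km): ΔT = -9.6 × 1.3 = -12.48°C → T = 14.82°C
2000 → 3500 m (saturated, 4.7°C/km): ΔT = -4.7 × 1.5 = -7.05°C → T = 7.77°C

7.77°C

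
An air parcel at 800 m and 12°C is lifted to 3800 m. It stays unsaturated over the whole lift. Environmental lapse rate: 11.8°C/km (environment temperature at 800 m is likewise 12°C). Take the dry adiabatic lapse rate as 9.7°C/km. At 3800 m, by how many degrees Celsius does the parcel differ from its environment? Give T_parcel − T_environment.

Parcel:
  800–3800 m, dry: Δz = 3 km ⇒ ΔT = -29.1°C; T = -17.1°C
Environment:
  800–3800 m, environment: Δz = 3 km ⇒ ΔT = -35.4°C; T = -23.4°C
T_parcel − T_env = -17.1 − (-23.4) = +6.3°C

+6.3°C (parcel warmer than environment)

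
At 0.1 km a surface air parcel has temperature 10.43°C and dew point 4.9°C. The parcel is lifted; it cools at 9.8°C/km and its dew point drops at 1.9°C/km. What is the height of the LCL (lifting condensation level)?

0.8 km

T and T_d converge at 9.8 − 1.9 = 7.9°C per km
Height above start = (10.43 − 4.9) / 7.9 = 0.7 km
LCL altitude = 100 m + 700 m = 800 m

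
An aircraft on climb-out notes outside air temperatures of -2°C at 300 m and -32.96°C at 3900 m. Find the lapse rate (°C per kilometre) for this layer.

Γ = −ΔT/Δz = (-2 − (-32.96)) / (3900 − 300) m
  = 30.96°C / 3.6 km = 8.6°C/km

8.6°C/km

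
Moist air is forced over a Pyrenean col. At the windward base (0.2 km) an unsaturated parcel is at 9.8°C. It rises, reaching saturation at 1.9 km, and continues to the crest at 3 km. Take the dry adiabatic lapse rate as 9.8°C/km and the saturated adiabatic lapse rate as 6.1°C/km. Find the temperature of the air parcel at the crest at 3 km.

From 200 m to 1900 m (dry): cools by 9.8 × 1.7 = 16.66°C, giving -6.86°C.
From 1900 m to 3000 m (saturated): cools by 6.1 × 1.1 = 6.71°C, giving -13.57°C.

-13.57°C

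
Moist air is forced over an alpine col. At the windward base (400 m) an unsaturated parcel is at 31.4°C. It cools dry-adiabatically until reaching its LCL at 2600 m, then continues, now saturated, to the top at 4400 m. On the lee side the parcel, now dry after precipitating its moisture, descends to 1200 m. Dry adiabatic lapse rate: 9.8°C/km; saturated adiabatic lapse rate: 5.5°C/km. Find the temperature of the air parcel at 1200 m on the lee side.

31.3°C

400 → 2600 m (dry, 9.8°C/km): ΔT = -9.8 × 2.2 = -21.56°C → T = 9.84°C
2600 → 4400 m (saturated, 5.5°C/km): ΔT = -5.5 × 1.8 = -9.9°C → T = -0.06°C
4400 → 1200 m (dry descent, 9.8°C/km): ΔT = +9.8 × 3.2 = +31.36°C → T = 31.3°C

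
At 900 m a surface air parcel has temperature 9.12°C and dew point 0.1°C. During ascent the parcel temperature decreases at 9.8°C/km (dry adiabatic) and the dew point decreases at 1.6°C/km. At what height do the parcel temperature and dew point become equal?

T and T_d converge at 9.8 − 1.6 = 8.2°C per km
Height above start = (9.12 − 0.1) / 8.2 = 1.1 km
LCL altitude = 900 m + 1100 m = 2000 m

2000 m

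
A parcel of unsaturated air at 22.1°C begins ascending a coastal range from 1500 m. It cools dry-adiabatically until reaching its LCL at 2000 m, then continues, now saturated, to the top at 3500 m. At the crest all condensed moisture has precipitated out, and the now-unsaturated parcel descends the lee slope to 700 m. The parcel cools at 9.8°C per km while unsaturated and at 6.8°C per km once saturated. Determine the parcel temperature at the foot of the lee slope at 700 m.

34.44°C

From 1500 m to 2000 m (dry): cools by 9.8 × 0.5 = 4.9°C, giving 17.2°C.
From 2000 m to 3500 m (saturated): cools by 6.8 × 1.5 = 10.2°C, giving 7°C.
From 3500 m to 700 m (dry descent): warms by 9.8 × 2.8 = 27.44°C, giving 34.44°C.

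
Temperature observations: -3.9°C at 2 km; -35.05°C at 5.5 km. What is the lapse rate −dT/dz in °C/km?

8.9°C/km

Γ = −ΔT/Δz = (-3.9 − (-35.05)) / (5500 − 2000) m
  = 31.15°C / 3.5 km = 8.9°C/km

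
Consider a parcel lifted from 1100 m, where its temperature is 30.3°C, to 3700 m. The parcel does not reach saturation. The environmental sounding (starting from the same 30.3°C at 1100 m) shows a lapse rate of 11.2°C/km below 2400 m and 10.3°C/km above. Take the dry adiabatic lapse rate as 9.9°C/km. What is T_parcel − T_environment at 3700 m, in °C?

Parcel:
  Dry to 3700 m: -9.9 × 2.6 km = -25.74°C, so T = 4.56°C.
Environment:
  Environment, lower layer to 2400 m: -11.2 × 1.3 km = -14.56°C, so T = 15.74°C.
  Environment, upper layer to 3700 m: -10.3 × 1.3 km = -13.39°C, so T = 2.35°C.
T_parcel − T_env = 4.56 − 2.35 = +2.21°C

+2.21°C (parcel warmer than environment)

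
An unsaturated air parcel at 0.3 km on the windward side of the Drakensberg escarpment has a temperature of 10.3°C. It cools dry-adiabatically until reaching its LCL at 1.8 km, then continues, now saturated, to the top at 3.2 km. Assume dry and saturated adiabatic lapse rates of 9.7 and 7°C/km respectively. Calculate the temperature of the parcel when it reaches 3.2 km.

From 300 m to 1800 m (dry): cools by 9.7 × 1.5 = 14.55°C, giving -4.25°C.
From 1800 m to 3200 m (saturated): cools by 7 × 1.4 = 9.8°C, giving -14.05°C.

-14.05°C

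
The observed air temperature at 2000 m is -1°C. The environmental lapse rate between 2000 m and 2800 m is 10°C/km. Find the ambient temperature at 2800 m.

2000 → 2800 m (environmental, 10°C/km): ΔT = -10 × 0.8 = -8°C → T = -9°C

-9°C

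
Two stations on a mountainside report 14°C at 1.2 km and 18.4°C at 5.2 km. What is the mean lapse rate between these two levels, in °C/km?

Γ = −ΔT/Δz = (14 − 18.4) / (5200 − 1200) m
  = -4.4°C / 4 km = -1.1°C/km

-1.1°C/km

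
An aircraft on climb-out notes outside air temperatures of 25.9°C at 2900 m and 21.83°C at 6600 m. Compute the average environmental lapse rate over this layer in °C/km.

1.1°C/km

Γ = −ΔT/Δz = (25.9 − 21.83) / (6600 − 2900) m
  = 4.07°C / 3.7 km = 1.1°C/km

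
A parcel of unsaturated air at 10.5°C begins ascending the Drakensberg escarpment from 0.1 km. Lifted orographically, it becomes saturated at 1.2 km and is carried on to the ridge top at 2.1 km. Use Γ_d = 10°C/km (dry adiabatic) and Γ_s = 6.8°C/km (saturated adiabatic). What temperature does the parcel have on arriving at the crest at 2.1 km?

100–1200 m, dry: Δz = 1.1 km ⇒ ΔT = -11°C; T = -0.5°C
1200–2100 m, saturated: Δz = 0.9 km ⇒ ΔT = -6.12°C; T = -6.62°C

-6.62°C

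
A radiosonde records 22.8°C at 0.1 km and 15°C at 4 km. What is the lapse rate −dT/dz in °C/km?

2°C/km

Γ = −ΔT/Δz = (22.8 − 15) / (4000 − 100) m
  = 7.8°C / 3.9 km = 2°C/km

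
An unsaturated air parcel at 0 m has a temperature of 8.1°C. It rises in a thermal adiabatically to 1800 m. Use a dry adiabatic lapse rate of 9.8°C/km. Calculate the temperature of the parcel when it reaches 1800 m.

0–1800 m, dry adiabatic: Δz = 1.8 km ⇒ ΔT = -17.64°C; T = -9.54°C

-9.54°C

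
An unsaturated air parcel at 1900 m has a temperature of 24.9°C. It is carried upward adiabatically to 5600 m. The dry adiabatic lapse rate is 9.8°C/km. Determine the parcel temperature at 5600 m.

From 1900 m to 5600 m (dry adiabatic): cools by 9.8 × 3.7 = 36.26°C, giving -11.36°C.

-11.36°C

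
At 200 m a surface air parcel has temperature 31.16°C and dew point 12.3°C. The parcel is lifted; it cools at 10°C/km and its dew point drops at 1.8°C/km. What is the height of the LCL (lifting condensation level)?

T and T_d converge at 10 − 1.8 = 8.2°C per km
Height above start = (31.16 − 12.3) / 8.2 = 2.3 km
LCL altitude = 200 m + 2300 m = 2500 m

2500 m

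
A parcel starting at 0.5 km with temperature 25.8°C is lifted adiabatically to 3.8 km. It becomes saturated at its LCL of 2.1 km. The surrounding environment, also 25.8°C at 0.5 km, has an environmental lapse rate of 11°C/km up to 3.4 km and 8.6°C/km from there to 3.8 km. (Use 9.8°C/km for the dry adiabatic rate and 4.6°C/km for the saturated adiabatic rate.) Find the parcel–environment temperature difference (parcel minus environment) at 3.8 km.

Parcel:
  From 500 m to 2100 m (dry): cools by 9.8 × 1.6 = 15.68°C, giving 10.12°C.
  From 2100 m to 3800 m (saturated): cools by 4.6 × 1.7 = 7.82°C, giving 2.3°C.
Environment:
  From 500 m to 3400 m (environment, lower layer): cools by 11 × 2.9 = 31.9°C, giving -6.1°C.
  From 3400 m to 3800 m (environment, upper layer): cools by 8.6 × 0.4 = 3.44°C, giving -9.54°C.
T_parcel − T_env = 2.3 − (-9.54) = +11.84°C

+11.84°C (parcel warmer than environment)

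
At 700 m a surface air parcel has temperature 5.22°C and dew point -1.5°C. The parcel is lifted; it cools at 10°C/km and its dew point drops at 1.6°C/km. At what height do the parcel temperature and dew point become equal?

1500 m

T and T_d converge at 10 − 1.6 = 8.4°C per km
Height above start = (5.22 − (-1.5)) / 8.4 = 0.8 km
LCL altitude = 700 m + 800 m = 1500 m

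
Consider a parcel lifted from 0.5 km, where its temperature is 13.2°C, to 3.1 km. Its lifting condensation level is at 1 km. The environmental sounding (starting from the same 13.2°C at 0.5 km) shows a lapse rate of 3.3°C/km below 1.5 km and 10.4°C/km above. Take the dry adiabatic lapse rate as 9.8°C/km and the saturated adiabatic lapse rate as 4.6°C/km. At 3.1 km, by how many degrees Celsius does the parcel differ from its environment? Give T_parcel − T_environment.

Parcel:
  Dry to 1000 m: -9.8 × 0.5 km = -4.9°C, so T = 8.3°C.
  Saturated to 3100 m: -4.6 × 2.1 km = -9.66°C, so T = -1.36°C.
Environment:
  Environment, lower layer to 1500 m: -3.3 × 1 km = -3.3°C, so T = 9.9°C.
  Environment, upper layer to 3100 m: -10.4 × 1.6 km = -16.64°C, so T = -6.74°C.
T_parcel − T_env = -1.36 − (-6.74) = +5.38°C

+5.38°C (parcel warmer than environment)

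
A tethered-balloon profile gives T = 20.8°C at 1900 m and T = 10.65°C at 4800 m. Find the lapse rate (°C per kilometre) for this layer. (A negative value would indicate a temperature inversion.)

Γ = −ΔT/Δz = (20.8 − 10.65) / (4800 − 1900) m
  = 10.15°C / 2.9 km = 3.5°C/km

3.5°C/km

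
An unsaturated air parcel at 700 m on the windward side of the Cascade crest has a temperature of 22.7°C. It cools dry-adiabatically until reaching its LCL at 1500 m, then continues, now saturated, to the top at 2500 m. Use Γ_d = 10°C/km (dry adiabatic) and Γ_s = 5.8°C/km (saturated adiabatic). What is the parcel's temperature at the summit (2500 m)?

From 700 m to 1500 m (dry): cools by 10 × 0.8 = 8°C, giving 14.7°C.
From 1500 m to 2500 m (saturated): cools by 5.8 × 1 = 5.8°C, giving 8.9°C.

8.9°C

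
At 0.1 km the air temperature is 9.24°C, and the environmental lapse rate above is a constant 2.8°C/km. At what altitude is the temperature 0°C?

Height above start = (9.24 − 0) / 2.8 = 3.3 km
Altitude = 100 m + 3300 m = 3400 m

3.4 km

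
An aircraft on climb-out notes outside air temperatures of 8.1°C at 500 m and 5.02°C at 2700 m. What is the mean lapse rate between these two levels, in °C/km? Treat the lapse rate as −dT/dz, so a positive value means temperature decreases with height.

1.4°C/km

Γ = −ΔT/Δz = (8.1 − 5.02) / (2700 − 500) m
  = 3.08°C / 2.2 km = 1.4°C/km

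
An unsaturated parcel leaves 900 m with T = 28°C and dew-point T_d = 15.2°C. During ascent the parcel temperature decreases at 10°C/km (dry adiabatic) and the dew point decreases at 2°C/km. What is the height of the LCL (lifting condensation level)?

T and T_d converge at 10 − 2 = 8°C per km
Height above start = (28 − 15.2) / 8 = 1.6 km
LCL altitude = 900 m + 1600 m = 2500 m

2500 m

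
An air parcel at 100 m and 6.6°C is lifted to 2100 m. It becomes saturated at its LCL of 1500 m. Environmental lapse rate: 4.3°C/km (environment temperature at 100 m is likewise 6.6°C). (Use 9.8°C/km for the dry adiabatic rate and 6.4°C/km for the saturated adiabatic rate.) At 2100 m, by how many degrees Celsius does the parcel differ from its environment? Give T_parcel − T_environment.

Parcel:
  From 100 m to 1500 m (dry): cools by 9.8 × 1.4 = 13.72°C, giving -7.12°C.
  From 1500 m to 2100 m (saturated): cools by 6.4 × 0.6 = 3.84°C, giving -10.96°C.
Environment:
  From 100 m to 2100 m (environment): cools by 4.3 × 2 = 8.6°C, giving -2°C.
T_parcel − T_env = -10.96 − (-2) = -8.96°C

-8.96°C (parcel cooler than environment)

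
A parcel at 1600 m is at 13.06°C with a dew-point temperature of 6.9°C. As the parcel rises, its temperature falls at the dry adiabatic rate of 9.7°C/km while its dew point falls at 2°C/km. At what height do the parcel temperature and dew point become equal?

2400 m

T and T_d converge at 9.7 − 2 = 7.7°C per km
Height above start = (13.06 − 6.9) / 7.7 = 0.8 km
LCL altitude = 1600 m + 800 m = 2400 m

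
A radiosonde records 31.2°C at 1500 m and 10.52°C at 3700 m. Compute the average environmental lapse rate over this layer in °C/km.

Γ = −ΔT/Δz = (31.2 − 10.52) / (3700 − 1500) m
  = 20.68°C / 2.2 km = 9.4°C/km

9.4°C/km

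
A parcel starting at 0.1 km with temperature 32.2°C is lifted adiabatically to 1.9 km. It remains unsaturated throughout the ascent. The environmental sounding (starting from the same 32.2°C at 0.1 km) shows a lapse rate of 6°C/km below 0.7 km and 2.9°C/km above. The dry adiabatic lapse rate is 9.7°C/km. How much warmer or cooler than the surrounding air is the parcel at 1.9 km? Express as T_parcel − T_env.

-10.38°C (parcel cooler than environment)

Parcel:
  Dry to 1900 m: -9.7 × 1.8 km = -17.46°C, so T = 14.74°C.
Environment:
  Environment, lower layer to 700 m: -6 × 0.6 km = -3.6°C, so T = 28.6°C.
  Environment, upper layer to 1900 m: -2.9 × 1.2 km = -3.48°C, so T = 25.12°C.
T_parcel − T_env = 14.74 − 25.12 = -10.38°C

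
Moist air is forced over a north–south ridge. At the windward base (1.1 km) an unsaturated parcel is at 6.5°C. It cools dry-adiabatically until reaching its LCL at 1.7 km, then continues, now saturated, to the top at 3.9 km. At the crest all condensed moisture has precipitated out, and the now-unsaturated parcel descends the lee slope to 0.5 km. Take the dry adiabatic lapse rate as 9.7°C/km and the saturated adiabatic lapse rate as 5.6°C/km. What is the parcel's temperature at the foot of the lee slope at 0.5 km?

1100–1700 m, dry: Δz = 0.6 km ⇒ ΔT = -5.82°C; T = 0.68°C
1700–3900 m, saturated: Δz = 2.2 km ⇒ ΔT = -12.32°C; T = -11.64°C
3900–500 m, dry descent: Δz = 3.4 km ⇒ ΔT = +32.98°C; T = 21.34°C

21.34°C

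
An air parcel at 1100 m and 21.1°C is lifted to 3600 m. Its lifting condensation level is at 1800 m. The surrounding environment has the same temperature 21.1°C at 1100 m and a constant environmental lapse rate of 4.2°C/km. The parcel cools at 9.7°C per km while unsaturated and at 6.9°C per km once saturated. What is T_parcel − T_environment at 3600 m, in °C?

-8.71°C (parcel cooler than environment)

Parcel:
  1100–1800 m, dry: Δz = 0.7 km ⇒ ΔT = -6.79°C; T = 14.31°C
  1800–3600 m, saturated: Δz = 1.8 km ⇒ ΔT = -12.42°C; T = 1.89°C
Environment:
  1100–3600 m, environment: Δz = 2.5 km ⇒ ΔT = -10.5°C; T = 10.6°C
T_parcel − T_env = 1.89 − 10.6 = -8.71°C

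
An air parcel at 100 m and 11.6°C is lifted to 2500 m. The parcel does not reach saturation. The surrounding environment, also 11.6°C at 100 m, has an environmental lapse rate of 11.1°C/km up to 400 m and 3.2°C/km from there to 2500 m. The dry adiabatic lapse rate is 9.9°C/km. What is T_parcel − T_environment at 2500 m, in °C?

-13.71°C (parcel cooler than environment)

Parcel:
  Dry to 2500 m: -9.9 × 2.4 km = -23.76°C, so T = -12.16°C.
Environment:
  Environment, lower layer to 400 m: -11.1 × 0.3 km = -3.33°C, so T = 8.27°C.
  Environment, upper layer to 2500 m: -3.2 × 2.1 km = -6.72°C, so T = 1.55°C.
T_parcel − T_env = -12.16 − 1.55 = -13.71°C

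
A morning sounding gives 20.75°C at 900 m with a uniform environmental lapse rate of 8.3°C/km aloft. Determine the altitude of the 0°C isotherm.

Height above start = (20.75 − 0) / 8.3 = 2.5 km
Altitude = 900 m + 2500 m = 3400 m

3400 m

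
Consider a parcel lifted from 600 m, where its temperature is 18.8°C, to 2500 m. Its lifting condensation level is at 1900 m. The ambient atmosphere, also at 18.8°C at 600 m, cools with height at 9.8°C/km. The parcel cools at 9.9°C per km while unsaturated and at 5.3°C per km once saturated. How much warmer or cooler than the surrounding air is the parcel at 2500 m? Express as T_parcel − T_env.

+2.57°C (parcel warmer than environment)

Parcel:
  600 → 1900 m (dry, 9.9°C/km): ΔT = -9.9 × 1.3 = -12.87°C → T = 5.93°C
  1900 → 2500 m (saturated, 5.3°C/km): ΔT = -5.3 × 0.6 = -3.18°C → T = 2.75°C
Environment:
  600 → 2500 m (environment, 9.8°C/km): ΔT = -9.8 × 1.9 = -18.62°C → T = 0.18°C
T_parcel − T_env = 2.75 − 0.18 = +2.57°C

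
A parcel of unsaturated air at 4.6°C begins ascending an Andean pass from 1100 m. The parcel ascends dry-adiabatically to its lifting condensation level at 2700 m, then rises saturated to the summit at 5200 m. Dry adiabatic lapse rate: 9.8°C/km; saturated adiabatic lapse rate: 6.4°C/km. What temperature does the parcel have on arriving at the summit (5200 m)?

-27.08°C

1100–2700 m, dry: Δz = 1.6 km ⇒ ΔT = -15.68°C; T = -11.08°C
2700–5200 m, saturated: Δz = 2.5 km ⇒ ΔT = -16°C; T = -27.08°C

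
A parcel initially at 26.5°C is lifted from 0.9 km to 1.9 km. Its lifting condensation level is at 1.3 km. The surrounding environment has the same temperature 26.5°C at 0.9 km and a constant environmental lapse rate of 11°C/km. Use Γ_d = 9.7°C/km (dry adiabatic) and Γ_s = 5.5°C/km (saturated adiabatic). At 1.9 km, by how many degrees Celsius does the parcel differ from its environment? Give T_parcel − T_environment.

Parcel:
  From 900 m to 1300 m (dry): cools by 9.7 × 0.4 = 3.88°C, giving 22.62°C.
  From 1300 m to 1900 m (saturated): cools by 5.5 × 0.6 = 3.3°C, giving 19.32°C.
Environment:
  From 900 m to 1900 m (environment): cools by 11 × 1 = 11°C, giving 15.5°C.
T_parcel − T_env = 19.32 − 15.5 = +3.82°C

+3.82°C (parcel warmer than environment)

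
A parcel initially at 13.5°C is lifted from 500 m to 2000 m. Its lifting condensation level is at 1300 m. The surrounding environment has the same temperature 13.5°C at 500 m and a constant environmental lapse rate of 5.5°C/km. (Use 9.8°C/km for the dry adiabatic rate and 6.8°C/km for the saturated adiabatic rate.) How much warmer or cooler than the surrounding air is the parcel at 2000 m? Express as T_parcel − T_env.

-4.35°C (parcel cooler than environment)

Parcel:
  500–1300 m, dry: Δz = 0.8 km ⇒ ΔT = -7.84°C; T = 5.66°C
  1300–2000 m, saturated: Δz = 0.7 km ⇒ ΔT = -4.76°C; T = 0.9°C
Environment:
  500–2000 m, environment: Δz = 1.5 km ⇒ ΔT = -8.25°C; T = 5.25°C
T_parcel − T_env = 0.9 − 5.25 = -4.35°C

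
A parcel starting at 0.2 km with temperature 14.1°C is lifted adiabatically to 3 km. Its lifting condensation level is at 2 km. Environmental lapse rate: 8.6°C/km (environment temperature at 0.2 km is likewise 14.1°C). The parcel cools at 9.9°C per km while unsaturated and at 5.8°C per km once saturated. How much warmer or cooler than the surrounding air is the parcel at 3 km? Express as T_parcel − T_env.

Parcel:
  From 200 m to 2000 m (dry): cools by 9.9 × 1.8 = 17.82°C, giving -3.72°C.
  From 2000 m to 3000 m (saturated): cools by 5.8 × 1 = 5.8°C, giving -9.52°C.
Environment:
  From 200 m to 3000 m (environment): cools by 8.6 × 2.8 = 24.08°C, giving -9.98°C.
T_parcel − T_env = -9.52 − (-9.98) = +0.46°C

+0.46°C (parcel warmer than environment)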